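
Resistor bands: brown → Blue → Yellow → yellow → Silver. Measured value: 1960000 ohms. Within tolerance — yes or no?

no

Brown → 1 (first significant figure)
Blue → 6 (second significant figure)
Yellow → 4 (third significant figure)
Yellow → ×10^4 multiplier
Silver → ±10% tolerance
164 × 10000 = 1640000 Ω
Allowed range: 1476000 Ω to 1804000 Ω.
1960000 ohms lies outside that range.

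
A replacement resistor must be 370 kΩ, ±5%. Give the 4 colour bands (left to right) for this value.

orange, violet, yellow, gold

370000 Ω = 37 × 10^4.
3 → orange
7 → violet
Multiplier 10^4 → yellow.
±5% tolerance → gold.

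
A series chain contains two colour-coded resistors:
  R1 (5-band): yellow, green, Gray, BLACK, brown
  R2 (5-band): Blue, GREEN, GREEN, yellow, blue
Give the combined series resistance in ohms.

R1: yellow, green, grey → 458; black ×1 → 458 Ω.
R2: blue, green, green → 655; yellow ×10^4 → 6550000 Ω.
Series: 458 + 6550000 = 6550458 Ω.

6550458 Ω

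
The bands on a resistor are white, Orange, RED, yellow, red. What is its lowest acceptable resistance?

White → 9 (first significant figure)
Orange → 3 (second significant figure)
Red → 2 (third significant figure)
Yellow → ×10^4 multiplier
Red → ±2% tolerance
932 × 10000 = 9320000 Ω
Lowest = 9320000 × (1 − 2/100) = 9133600 Ω.

9133600 Ω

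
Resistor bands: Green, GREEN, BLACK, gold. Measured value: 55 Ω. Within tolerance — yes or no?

Green → 5 (first significant figure)
Green → 5 (second significant figure)
Black → ×1 multiplier
Gold → ±5% tolerance
55 × 1 = 55 Ω
Allowed range: 52.25 Ω to 57.75 Ω.
55 Ω lies inside that range.

yes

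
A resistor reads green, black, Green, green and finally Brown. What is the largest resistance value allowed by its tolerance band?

Green → 5 (first significant figure)
Black → 0 (second significant figure)
Green → 5 (third significant figure)
Green → ×10^5 multiplier
Brown → ±1% tolerance
505 × 100000 = 50500000 Ω
Largest = 50500000 × (1 + 1/100) = 51005000 Ω.

51005000 Ω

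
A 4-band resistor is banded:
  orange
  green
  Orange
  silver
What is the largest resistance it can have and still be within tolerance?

Orange → 3 (first significant figure)
Green → 5 (second significant figure)
Orange → ×10^3 multiplier
Silver → ±10% tolerance
35 × 1000 = 35000 Ω
Largest = 35000 × (1 + 10/100) = 38500 Ω.

38500 Ω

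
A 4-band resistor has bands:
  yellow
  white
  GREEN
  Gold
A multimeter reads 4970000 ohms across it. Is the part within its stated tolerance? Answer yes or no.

yes

Yellow → 4 (first significant figure)
White → 9 (second significant figure)
Green → ×10^5 multiplier
Gold → ±5% tolerance
49 × 100000 = 4900000 Ω
Allowed range: 4655000 Ω to 5145000 Ω.
4970000 ohms lies inside that range.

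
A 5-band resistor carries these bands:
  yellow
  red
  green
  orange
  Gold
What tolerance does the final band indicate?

±5%

The last band, gold, is the tolerance band.
Gold corresponds to ±5%.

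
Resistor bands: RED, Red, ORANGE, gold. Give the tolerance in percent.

The last band, gold, is the tolerance band.
Gold corresponds to ±5%.

±5%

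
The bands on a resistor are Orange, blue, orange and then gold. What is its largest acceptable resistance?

37800 Ω

Orange → 3 (first significant figure)
Blue → 6 (second significant figure)
Orange → ×10^3 multiplier
Gold → ±5% tolerance
36 × 1000 = 36000 Ω
Largest = 36000 × (1 + 5/100) = 37800 Ω.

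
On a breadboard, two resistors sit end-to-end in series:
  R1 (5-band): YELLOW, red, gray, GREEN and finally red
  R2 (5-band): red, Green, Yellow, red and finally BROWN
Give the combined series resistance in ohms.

R1: yellow, red, grey → 428; green ×10^5 → 42800000 Ω.
R2: red, green, yellow → 254; red ×10^2 → 25400 Ω.
Series: 42800000 + 25400 = 42825400 Ω.

42825400 Ω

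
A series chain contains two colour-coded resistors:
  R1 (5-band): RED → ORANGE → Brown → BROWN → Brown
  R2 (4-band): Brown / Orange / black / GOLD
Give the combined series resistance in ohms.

R1: red, orange, brown → 231; brown ×10 → 2310 Ω.
R2: brown, orange → 13; black ×1 → 13 Ω.
Series: 2310 + 13 = 2323 Ω.

2323 Ω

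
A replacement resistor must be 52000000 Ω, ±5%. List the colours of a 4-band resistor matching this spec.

green, red, blue, gold

52000000 Ω = 52 × 10^6.
5 → green
2 → red
Multiplier 10^6 → blue.
±5% tolerance → gold.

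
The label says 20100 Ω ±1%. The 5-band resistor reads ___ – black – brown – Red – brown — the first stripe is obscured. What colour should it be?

red

20100 Ω = 201 × 10^2.
The first band gives digit 2 of the significand, and 2 is red.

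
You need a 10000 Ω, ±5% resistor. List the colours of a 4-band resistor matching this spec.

10000 Ω = 10 × 10^3.
1 → brown
0 → black
Multiplier 10^3 → orange.
±5% tolerance → gold.

brown, black, orange, gold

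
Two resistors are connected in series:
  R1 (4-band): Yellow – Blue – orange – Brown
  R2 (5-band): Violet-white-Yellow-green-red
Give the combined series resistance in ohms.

79446000 Ω

R1: yellow, blue → 46; orange ×10^3 → 46000 Ω.
R2: violet, white, yellow → 794; green ×10^5 → 79400000 Ω.
Series: 46000 + 79400000 = 79446000 Ω.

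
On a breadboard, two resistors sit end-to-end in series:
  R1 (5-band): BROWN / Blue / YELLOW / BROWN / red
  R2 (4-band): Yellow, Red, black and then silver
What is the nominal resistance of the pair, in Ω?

R1: brown, blue, yellow → 164; brown ×10 → 1640 Ω.
R2: yellow, red → 42; black ×1 → 42 Ω.
Series: 1640 + 42 = 1682 Ω.

1682 Ω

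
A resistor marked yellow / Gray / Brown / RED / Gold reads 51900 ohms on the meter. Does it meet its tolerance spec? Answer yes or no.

no

Yellow → 4 (first significant figure)
Grey → 8 (second significant figure)
Brown → 1 (third significant figure)
Red → ×10^2 multiplier
Gold → ±5% tolerance
481 × 100 = 48100 Ω
Allowed range: 45695 Ω to 50505 Ω.
51900 ohms lies outside that range.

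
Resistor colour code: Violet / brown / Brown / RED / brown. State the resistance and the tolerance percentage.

Violet → 7 (first significant figure)
Brown → 1 (second significant figure)
Brown → 1 (third significant figure)
Red → ×10^2 multiplier
Brown → ±1% tolerance
711 × 100 = 71100 Ω

71100 Ω ±1%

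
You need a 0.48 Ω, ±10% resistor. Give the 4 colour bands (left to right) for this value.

yellow, grey, silver, silver

0.48 Ω = 48 × 10^-2.
4 → yellow
8 → grey
Multiplier 10^-2 → silver.
±10% tolerance → silver.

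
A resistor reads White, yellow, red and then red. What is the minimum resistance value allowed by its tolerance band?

White → 9 (first significant figure)
Yellow → 4 (second significant figure)
Red → ×10^2 multiplier
Red → ±2% tolerance
94 × 100 = 9400 Ω
Minimum = 9400 × (1 − 2/100) = 9212 Ω.

9212 Ω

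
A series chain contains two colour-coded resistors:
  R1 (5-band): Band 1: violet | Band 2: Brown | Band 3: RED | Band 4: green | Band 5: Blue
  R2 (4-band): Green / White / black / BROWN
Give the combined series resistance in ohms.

R1: violet, brown, red → 712; green ×10^5 → 71200000 Ω.
R2: green, white → 59; black ×1 → 59 Ω.
Series: 71200000 + 59 = 71200059 Ω.

71200059 Ω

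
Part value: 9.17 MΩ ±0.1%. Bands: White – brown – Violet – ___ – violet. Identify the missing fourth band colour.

9170000 Ω = 917 × 10^4.
The fourth band is the multiplier, 10^4, which is yellow.

yellow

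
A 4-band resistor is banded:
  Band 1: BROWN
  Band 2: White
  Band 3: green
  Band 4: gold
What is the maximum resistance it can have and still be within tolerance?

1995000 Ω

Brown → 1 (first significant figure)
White → 9 (second significant figure)
Green → ×10^5 multiplier
Gold → ±5% tolerance
19 × 100000 = 1900000 Ω
Maximum = 1900000 × (1 + 5/100) = 1995000 Ω.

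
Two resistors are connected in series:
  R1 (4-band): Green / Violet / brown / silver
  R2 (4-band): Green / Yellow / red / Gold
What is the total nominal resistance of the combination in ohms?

5970 Ω

R1: green, violet → 57; brown ×10 → 570 Ω.
R2: green, yellow → 54; red ×10^2 → 5400 Ω.
Series: 570 + 5400 = 5970 Ω.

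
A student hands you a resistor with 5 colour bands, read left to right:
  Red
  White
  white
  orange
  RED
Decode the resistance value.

299000 Ω

Red → 2 (first significant figure)
White → 9 (second significant figure)
White → 9 (third significant figure)
Orange → ×10^3 multiplier
299 × 1000 = 299000 Ω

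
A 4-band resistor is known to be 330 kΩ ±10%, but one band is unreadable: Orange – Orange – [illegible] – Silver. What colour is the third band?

yellow

330000 Ω = 33 × 10^4.
The third band is the multiplier, 10^4, which is yellow.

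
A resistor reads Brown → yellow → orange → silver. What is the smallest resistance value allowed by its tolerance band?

12600 Ω

Brown → 1 (first significant figure)
Yellow → 4 (second significant figure)
Orange → ×10^3 multiplier
Silver → ±10% tolerance
14 × 1000 = 14000 Ω
Smallest = 14000 × (1 − 10/100) = 12600 Ω.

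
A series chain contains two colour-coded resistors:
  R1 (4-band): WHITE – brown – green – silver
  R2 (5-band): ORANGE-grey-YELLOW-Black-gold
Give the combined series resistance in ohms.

9100384 Ω

R1: white, brown → 91; green ×10^5 → 9100000 Ω.
R2: orange, grey, yellow → 384; black ×1 → 384 Ω.
Series: 9100000 + 384 = 9100384 Ω.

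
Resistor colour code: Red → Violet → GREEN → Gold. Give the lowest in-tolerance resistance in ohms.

2565000 Ω

Red → 2 (first significant figure)
Violet → 7 (second significant figure)
Green → ×10^5 multiplier
Gold → ±5% tolerance
27 × 100000 = 2700000 Ω
Lowest = 2700000 × (1 − 5/100) = 2565000 Ω.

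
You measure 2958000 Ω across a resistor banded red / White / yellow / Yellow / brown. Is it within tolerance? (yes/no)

Red → 2 (first significant figure)
White → 9 (second significant figure)
Yellow → 4 (third significant figure)
Yellow → ×10^4 multiplier
Brown → ±1% tolerance
294 × 10000 = 2940000 Ω
Allowed range: 2910600 Ω to 2969400 Ω.
2958000 Ω lies inside that range.

yes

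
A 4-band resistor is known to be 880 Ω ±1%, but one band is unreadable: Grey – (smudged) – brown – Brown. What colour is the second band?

880 Ω = 88 × 10^1.
The second band gives digit 8 of the significand, and 8 is grey.

grey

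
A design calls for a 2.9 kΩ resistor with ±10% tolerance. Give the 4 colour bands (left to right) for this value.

2900 Ω = 29 × 10^2.
2 → red
9 → white
Multiplier 10^2 → red.
±10% tolerance → silver.

red, white, red, silver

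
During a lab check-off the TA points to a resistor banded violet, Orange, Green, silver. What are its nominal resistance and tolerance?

7300000 Ω ±10%

Violet → 7 (first significant figure)
Orange → 3 (second significant figure)
Green → ×10^5 multiplier
Silver → ±10% tolerance
73 × 100000 = 7300000 Ω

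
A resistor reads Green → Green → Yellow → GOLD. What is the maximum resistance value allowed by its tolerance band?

Green → 5 (first significant figure)
Green → 5 (second significant figure)
Yellow → ×10^4 multiplier
Gold → ±5% tolerance
55 × 10000 = 550000 Ω
Maximum = 550000 × (1 + 5/100) = 577500 Ω.

577500 Ω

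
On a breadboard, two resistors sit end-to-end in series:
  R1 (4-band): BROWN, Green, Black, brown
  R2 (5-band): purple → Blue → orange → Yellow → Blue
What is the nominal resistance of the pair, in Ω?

7630015 Ω

R1: brown, green → 15; black ×1 → 15 Ω.
R2: violet, blue, orange → 763; yellow ×10^4 → 7630000 Ω.
Series: 15 + 7630000 = 7630015 Ω.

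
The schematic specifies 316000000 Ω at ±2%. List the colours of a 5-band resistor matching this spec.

316000000 Ω = 316 × 10^6.
3 → orange
1 → brown
6 → blue
Multiplier 10^6 → blue.
±2% tolerance → red.

orange, brown, blue, blue, red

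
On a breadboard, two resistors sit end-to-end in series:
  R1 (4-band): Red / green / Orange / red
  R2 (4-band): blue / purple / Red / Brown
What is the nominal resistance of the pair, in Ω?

31700 Ω

R1: red, green → 25; orange ×10^3 → 25000 Ω.
R2: blue, violet → 67; red ×10^2 → 6700 Ω.
Series: 25000 + 6700 = 31700 Ω.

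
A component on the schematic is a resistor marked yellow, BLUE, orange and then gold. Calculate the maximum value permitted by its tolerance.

48300 Ω

Yellow → 4 (first significant figure)
Blue → 6 (second significant figure)
Orange → ×10^3 multiplier
Gold → ±5% tolerance
46 × 1000 = 46000 Ω
Maximum = 46000 × (1 + 5/100) = 48300 Ω.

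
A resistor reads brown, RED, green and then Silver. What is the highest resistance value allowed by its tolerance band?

1320000 Ω

Brown → 1 (first significant figure)
Red → 2 (second significant figure)
Green → ×10^5 multiplier
Silver → ±10% tolerance
12 × 100000 = 1200000 Ω
Highest = 1200000 × (1 + 10/100) = 1320000 Ω.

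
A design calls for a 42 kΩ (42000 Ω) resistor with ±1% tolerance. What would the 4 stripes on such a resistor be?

42000 Ω = 42 × 10^3.
4 → yellow
2 → red
Multiplier 10^3 → orange.
±1% tolerance → brown.

yellow, red, orange, brown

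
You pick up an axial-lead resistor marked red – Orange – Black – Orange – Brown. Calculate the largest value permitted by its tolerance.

232300 Ω

Red → 2 (first significant figure)
Orange → 3 (second significant figure)
Black → 0 (third significant figure)
Orange → ×10^3 multiplier
Brown → ±1% tolerance
230 × 1000 = 230000 Ω
Largest = 230000 × (1 + 1/100) = 232300 Ω.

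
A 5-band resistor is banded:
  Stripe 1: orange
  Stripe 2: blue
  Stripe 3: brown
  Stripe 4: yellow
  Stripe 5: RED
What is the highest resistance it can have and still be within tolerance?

3682200 Ω

Orange → 3 (first significant figure)
Blue → 6 (second significant figure)
Brown → 1 (third significant figure)
Yellow → ×10^4 multiplier
Red → ±2% tolerance
361 × 10000 = 3610000 Ω
Highest = 3610000 × (1 + 2/100) = 3682200 Ω.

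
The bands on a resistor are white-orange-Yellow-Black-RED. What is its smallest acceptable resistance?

White → 9 (first significant figure)
Orange → 3 (second significant figure)
Yellow → 4 (third significant figure)
Black → ×1 multiplier
Red → ±2% tolerance
934 × 1 = 934 Ω
Smallest = 934 × (1 − 2/100) = 915.32 Ω.

915.32 Ω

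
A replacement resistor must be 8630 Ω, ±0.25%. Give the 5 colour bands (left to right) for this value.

8630 Ω = 863 × 10^1.
8 → grey
6 → blue
3 → orange
Multiplier 10^1 → brown.
±0.25% tolerance → blue.

grey, blue, orange, brown, blue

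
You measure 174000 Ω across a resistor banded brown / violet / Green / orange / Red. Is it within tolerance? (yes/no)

yes

Brown → 1 (first significant figure)
Violet → 7 (second significant figure)
Green → 5 (third significant figure)
Orange → ×10^3 multiplier
Red → ±2% tolerance
175 × 1000 = 175000 Ω
Allowed range: 171500 Ω to 178500 Ω.
174000 Ω lies inside that range.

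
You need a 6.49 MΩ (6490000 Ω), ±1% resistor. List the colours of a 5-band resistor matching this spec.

blue, yellow, white, yellow, brown

6490000 Ω = 649 × 10^4.
6 → blue
4 → yellow
9 → white
Multiplier 10^4 → yellow.
±1% tolerance → brown.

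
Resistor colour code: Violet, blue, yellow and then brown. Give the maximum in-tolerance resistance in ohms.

767600 Ω

Violet → 7 (first significant figure)
Blue → 6 (second significant figure)
Yellow → ×10^4 multiplier
Brown → ±1% tolerance
76 × 10000 = 760000 Ω
Maximum = 760000 × (1 + 1/100) = 767600 Ω.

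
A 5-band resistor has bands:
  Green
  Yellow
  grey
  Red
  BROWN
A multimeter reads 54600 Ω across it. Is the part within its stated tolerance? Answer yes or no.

yes

Green → 5 (first significant figure)
Yellow → 4 (second significant figure)
Grey → 8 (third significant figure)
Red → ×10^2 multiplier
Brown → ±1% tolerance
548 × 100 = 54800 Ω
Allowed range: 54252 Ω to 55348 Ω.
54600 Ω lies inside that range.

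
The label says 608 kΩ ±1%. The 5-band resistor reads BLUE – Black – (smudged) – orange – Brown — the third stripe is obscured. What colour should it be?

608000 Ω = 608 × 10^3.
The third band gives digit 8 of the significand, and 8 is grey.

grey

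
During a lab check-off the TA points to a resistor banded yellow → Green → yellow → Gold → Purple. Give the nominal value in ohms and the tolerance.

Yellow → 4 (first significant figure)
Green → 5 (second significant figure)
Yellow → 4 (third significant figure)
Gold → ×0.1 multiplier
Violet → ±0.1% tolerance
454 × 0.1 = 45.4 Ω

45.4 Ω ±0.1%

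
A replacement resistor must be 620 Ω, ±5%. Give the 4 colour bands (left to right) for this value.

blue, red, brown, gold

620 Ω = 62 × 10^1.
6 → blue
2 → red
Multiplier 10^1 → brown.
±5% tolerance → gold.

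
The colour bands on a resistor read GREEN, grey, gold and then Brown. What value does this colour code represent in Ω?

Green → 5 (first significant figure)
Grey → 8 (second significant figure)
Gold → ×0.1 multiplier
58 × 0.1 = 5.8 Ω

5.8 Ω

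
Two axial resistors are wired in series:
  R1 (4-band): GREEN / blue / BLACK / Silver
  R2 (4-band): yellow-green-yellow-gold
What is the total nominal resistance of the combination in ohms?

R1: green, blue → 56; black ×1 → 56 Ω.
R2: yellow, green → 45; yellow ×10^4 → 450000 Ω.
Series: 56 + 450000 = 450056 Ω.

450056 Ω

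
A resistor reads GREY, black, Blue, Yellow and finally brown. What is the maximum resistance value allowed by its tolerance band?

8140600 Ω

Grey → 8 (first significant figure)
Black → 0 (second significant figure)
Blue → 6 (third significant figure)
Yellow → ×10^4 multiplier
Brown → ±1% tolerance
806 × 10000 = 8060000 Ω
Maximum = 8060000 × (1 + 1/100) = 8140600 Ω.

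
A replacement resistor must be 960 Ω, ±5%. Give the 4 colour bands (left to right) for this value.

960 Ω = 96 × 10^1.
9 → white
6 → blue
Multiplier 10^1 → brown.
±5% tolerance → gold.

white, blue, brown, gold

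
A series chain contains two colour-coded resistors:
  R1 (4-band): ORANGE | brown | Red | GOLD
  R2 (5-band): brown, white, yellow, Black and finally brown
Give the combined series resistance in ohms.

3294 Ω

R1: orange, brown → 31; red ×10^2 → 3100 Ω.
R2: brown, white, yellow → 194; black ×1 → 194 Ω.
Series: 3100 + 194 = 3294 Ω.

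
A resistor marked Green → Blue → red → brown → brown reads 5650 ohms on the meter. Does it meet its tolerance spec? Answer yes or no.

yes

Green → 5 (first significant figure)
Blue → 6 (second significant figure)
Red → 2 (third significant figure)
Brown → ×10 multiplier
Brown → ±1% tolerance
562 × 10 = 5620 Ω
Allowed range: 5563.8 Ω to 5676.2 Ω.
5650 ohms lies inside that range.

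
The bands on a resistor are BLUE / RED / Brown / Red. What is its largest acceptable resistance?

632.4 Ω

Blue → 6 (first significant figure)
Red → 2 (second significant figure)
Brown → ×10 multiplier
Red → ±2% tolerance
62 × 10 = 620 Ω
Largest = 620 × (1 + 2/100) = 632.4 Ω.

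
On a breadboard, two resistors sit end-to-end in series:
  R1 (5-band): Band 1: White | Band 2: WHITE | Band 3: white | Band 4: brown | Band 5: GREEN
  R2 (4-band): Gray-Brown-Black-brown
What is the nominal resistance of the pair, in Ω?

R1: white, white, white → 999; brown ×10 → 9990 Ω.
R2: grey, brown → 81; black ×1 → 81 Ω.
Series: 9990 + 81 = 10071 Ω.

10071 Ω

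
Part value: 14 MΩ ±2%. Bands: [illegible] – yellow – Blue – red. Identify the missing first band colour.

brown

14000000 Ω = 14 × 10^6.
The first band gives digit 1 of the significand, and 1 is brown.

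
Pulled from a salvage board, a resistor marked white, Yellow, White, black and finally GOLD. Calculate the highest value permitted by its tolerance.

996.45 Ω

White → 9 (first significant figure)
Yellow → 4 (second significant figure)
White → 9 (third significant figure)
Black → ×1 multiplier
Gold → ±5% tolerance
949 × 1 = 949 Ω
Highest = 949 × (1 + 5/100) = 996.45 Ω.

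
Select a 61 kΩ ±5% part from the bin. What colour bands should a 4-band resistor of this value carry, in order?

blue, brown, orange, gold

61000 Ω = 61 × 10^3.
6 → blue
1 → brown
Multiplier 10^3 → orange.
±5% tolerance → gold.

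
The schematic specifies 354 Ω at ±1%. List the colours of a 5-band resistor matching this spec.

354 Ω = 354 × 10^0.
3 → orange
5 → green
4 → yellow
Multiplier 10^0 → black.
±1% tolerance → brown.

orange, green, yellow, black, brown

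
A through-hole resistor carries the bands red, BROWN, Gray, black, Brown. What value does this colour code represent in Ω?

218 Ω

Red → 2 (first significant figure)
Brown → 1 (second significant figure)
Grey → 8 (third significant figure)
Black → ×1 multiplier
218 × 1 = 218 Ω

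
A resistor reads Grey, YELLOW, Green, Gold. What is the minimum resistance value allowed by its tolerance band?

Grey → 8 (first significant figure)
Yellow → 4 (second significant figure)
Green → ×10^5 multiplier
Gold → ±5% tolerance
84 × 100000 = 8400000 Ω
Minimum = 8400000 × (1 − 5/100) = 7980000 Ω.

7980000 Ω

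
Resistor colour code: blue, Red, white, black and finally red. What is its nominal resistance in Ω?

Blue → 6 (first significant figure)
Red → 2 (second significant figure)
White → 9 (third significant figure)
Black → ×1 multiplier
629 × 1 = 629 Ω

629 Ω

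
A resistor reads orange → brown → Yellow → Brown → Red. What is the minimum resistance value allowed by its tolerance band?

3077.2 Ω

Orange → 3 (first significant figure)
Brown → 1 (second significant figure)
Yellow → 4 (third significant figure)
Brown → ×10 multiplier
Red → ±2% tolerance
314 × 10 = 3140 Ω
Minimum = 3140 × (1 − 2/100) = 3077.2 Ω.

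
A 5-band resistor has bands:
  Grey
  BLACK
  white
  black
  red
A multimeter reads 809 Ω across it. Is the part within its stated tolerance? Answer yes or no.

Grey → 8 (first significant figure)
Black → 0 (second significant figure)
White → 9 (third significant figure)
Black → ×1 multiplier
Red → ±2% tolerance
809 × 1 = 809 Ω
Allowed range: 792.82 Ω to 825.18 Ω.
809 Ω lies inside that range.

yes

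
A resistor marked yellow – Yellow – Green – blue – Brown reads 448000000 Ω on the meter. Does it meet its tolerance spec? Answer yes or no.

Yellow → 4 (first significant figure)
Yellow → 4 (second significant figure)
Green → 5 (third significant figure)
Blue → ×10^6 multiplier
Brown → ±1% tolerance
445 × 1000000 = 445000000 Ω
Allowed range: 440550000 Ω to 449450000 Ω.
448000000 Ω lies inside that range.

yes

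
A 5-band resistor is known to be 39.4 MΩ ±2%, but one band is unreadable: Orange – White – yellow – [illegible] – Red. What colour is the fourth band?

green

39400000 Ω = 394 × 10^5.
The fourth band is the multiplier, 10^5, which is green.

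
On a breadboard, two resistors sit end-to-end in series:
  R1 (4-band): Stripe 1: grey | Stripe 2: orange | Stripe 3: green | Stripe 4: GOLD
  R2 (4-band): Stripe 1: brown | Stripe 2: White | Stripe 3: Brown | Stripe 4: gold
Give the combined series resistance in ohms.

8300190 Ω

R1: grey, orange → 83; green ×10^5 → 8300000 Ω.
R2: brown, white → 19; brown ×10 → 190 Ω.
Series: 8300000 + 190 = 8300190 Ω.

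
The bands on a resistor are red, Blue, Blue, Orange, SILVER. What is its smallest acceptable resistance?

Red → 2 (first significant figure)
Blue → 6 (second significant figure)
Blue → 6 (third significant figure)
Orange → ×10^3 multiplier
Silver → ±10% tolerance
266 × 1000 = 266000 Ω
Smallest = 266000 × (1 − 10/100) = 239400 Ω.

239400 Ω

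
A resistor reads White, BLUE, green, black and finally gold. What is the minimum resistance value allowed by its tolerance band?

916.75 Ω

White → 9 (first significant figure)
Blue → 6 (second significant figure)
Green → 5 (third significant figure)
Black → ×1 multiplier
Gold → ±5% tolerance
965 × 1 = 965 Ω
Minimum = 965 × (1 − 5/100) = 916.75 Ω.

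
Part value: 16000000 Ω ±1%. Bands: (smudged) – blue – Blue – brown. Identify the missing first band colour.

16000000 Ω = 16 × 10^6.
The first band gives digit 1 of the significand, and 1 is brown.

brown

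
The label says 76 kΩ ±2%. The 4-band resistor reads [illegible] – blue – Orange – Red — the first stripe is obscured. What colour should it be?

violet

76000 Ω = 76 × 10^3.
The first band gives digit 7 of the significand, and 7 is violet.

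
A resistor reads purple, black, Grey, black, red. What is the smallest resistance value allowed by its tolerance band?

Violet → 7 (first significant figure)
Black → 0 (second significant figure)
Grey → 8 (third significant figure)
Black → ×1 multiplier
Red → ±2% tolerance
708 × 1 = 708 Ω
Smallest = 708 × (1 − 2/100) = 693.84 Ω.

693.84 Ω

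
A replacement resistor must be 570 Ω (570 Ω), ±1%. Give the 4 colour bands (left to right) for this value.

570 Ω = 57 × 10^1.
5 → green
7 → violet
Multiplier 10^1 → brown.
±1% tolerance → brown.

green, violet, brown, brown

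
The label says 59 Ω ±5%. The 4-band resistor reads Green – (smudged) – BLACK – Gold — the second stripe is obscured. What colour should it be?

white

59 Ω = 59 × 10^0.
The second band gives digit 9 of the significand, and 9 is white.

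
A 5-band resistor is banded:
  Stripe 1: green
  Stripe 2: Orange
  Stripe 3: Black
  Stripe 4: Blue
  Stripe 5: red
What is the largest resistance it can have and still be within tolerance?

Green → 5 (first significant figure)
Orange → 3 (second significant figure)
Black → 0 (third significant figure)
Blue → ×10^6 multiplier
Red → ±2% tolerance
530 × 1000000 = 530000000 Ω
Largest = 530000000 × (1 + 2/100) = 540600000 Ω.

540600000 Ω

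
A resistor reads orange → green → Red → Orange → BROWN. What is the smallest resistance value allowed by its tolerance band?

Orange → 3 (first significant figure)
Green → 5 (second significant figure)
Red → 2 (third significant figure)
Orange → ×10^3 multiplier
Brown → ±1% tolerance
352 × 1000 = 352000 Ω
Smallest = 352000 × (1 − 1/100) = 348480 Ω.

348480 Ω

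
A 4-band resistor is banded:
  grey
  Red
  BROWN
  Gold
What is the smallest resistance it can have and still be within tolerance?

779 Ω

Grey → 8 (first significant figure)
Red → 2 (second significant figure)
Brown → ×10 multiplier
Gold → ±5% tolerance
82 × 10 = 820 Ω
Smallest = 820 × (1 − 5/100) = 779 Ω.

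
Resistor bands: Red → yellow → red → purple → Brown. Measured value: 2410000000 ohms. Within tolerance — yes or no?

yes

Red → 2 (first significant figure)
Yellow → 4 (second significant figure)
Red → 2 (third significant figure)
Violet → ×10^7 multiplier
Brown → ±1% tolerance
242 × 10000000 = 2420000000 Ω
Allowed range: 2395800000 Ω to 2444200000 Ω.
2410000000 ohms lies inside that range.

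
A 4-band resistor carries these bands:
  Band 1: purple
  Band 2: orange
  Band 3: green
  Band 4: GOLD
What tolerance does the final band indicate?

The last band, gold, is the tolerance band.
Gold corresponds to ±5%.

±5%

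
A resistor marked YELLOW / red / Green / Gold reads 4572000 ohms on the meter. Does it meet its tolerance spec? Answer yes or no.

Yellow → 4 (first significant figure)
Red → 2 (second significant figure)
Green → ×10^5 multiplier
Gold → ±5% tolerance
42 × 100000 = 4200000 Ω
Allowed range: 3990000 Ω to 4410000 Ω.
4572000 ohms lies outside that range.

no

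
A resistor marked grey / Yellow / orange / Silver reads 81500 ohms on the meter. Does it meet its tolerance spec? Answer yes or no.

Grey → 8 (first significant figure)
Yellow → 4 (second significant figure)
Orange → ×10^3 multiplier
Silver → ±10% tolerance
84 × 1000 = 84000 Ω
Allowed range: 75600 Ω to 92400 Ω.
81500 ohms lies inside that range.

yes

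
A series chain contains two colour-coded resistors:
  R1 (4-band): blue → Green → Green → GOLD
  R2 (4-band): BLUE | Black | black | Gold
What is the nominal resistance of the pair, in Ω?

R1: blue, green → 65; green ×10^5 → 6500000 Ω.
R2: blue, black → 60; black ×1 → 60 Ω.
Series: 6500000 + 60 = 6500060 Ω.

6500060 Ω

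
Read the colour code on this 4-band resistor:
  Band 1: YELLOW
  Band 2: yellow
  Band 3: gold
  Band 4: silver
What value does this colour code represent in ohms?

Yellow → 4 (first significant figure)
Yellow → 4 (second significant figure)
Gold → ×0.1 multiplier
44 × 0.1 = 4.4 Ω

4.4 Ω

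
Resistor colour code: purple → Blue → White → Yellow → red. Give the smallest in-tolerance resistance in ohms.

7536200 Ω

Violet → 7 (first significant figure)
Blue → 6 (second significant figure)
White → 9 (third significant figure)
Yellow → ×10^4 multiplier
Red → ±2% tolerance
769 × 10000 = 7690000 Ω
Smallest = 7690000 × (1 − 2/100) = 7536200 Ω.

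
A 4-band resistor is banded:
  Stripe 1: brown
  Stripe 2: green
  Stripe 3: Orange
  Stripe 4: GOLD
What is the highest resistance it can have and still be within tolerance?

15750 Ω

Brown → 1 (first significant figure)
Green → 5 (second significant figure)
Orange → ×10^3 multiplier
Gold → ±5% tolerance
15 × 1000 = 15000 Ω
Highest = 15000 × (1 + 5/100) = 15750 Ω.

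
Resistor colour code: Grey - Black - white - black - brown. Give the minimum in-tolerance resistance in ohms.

800.91 Ω

Grey → 8 (first significant figure)
Black → 0 (second significant figure)
White → 9 (third significant figure)
Black → ×1 multiplier
Brown → ±1% tolerance
809 × 1 = 809 Ω
Minimum = 809 × (1 − 1/100) = 800.91 Ω.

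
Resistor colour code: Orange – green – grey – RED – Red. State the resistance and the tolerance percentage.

35800 Ω ±2%

Orange → 3 (first significant figure)
Green → 5 (second significant figure)
Grey → 8 (third significant figure)
Red → ×10^2 multiplier
Red → ±2% tolerance
358 × 100 = 35800 Ω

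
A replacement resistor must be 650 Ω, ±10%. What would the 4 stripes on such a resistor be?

blue, green, brown, silver

650 Ω = 65 × 10^1.
6 → blue
5 → green
Multiplier 10^1 → brown.
±10% tolerance → silver.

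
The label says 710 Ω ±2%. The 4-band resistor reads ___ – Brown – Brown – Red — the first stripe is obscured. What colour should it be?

violet

710 Ω = 71 × 10^1.
The first band gives digit 7 of the significand, and 7 is violet.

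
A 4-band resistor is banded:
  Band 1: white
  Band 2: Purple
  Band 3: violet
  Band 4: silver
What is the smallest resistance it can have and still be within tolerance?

873000000 Ω

White → 9 (first significant figure)
Violet → 7 (second significant figure)
Violet → ×10^7 multiplier
Silver → ±10% tolerance
97 × 10000000 = 970000000 Ω
Smallest = 970000000 × (1 − 10/100) = 873000000 Ω.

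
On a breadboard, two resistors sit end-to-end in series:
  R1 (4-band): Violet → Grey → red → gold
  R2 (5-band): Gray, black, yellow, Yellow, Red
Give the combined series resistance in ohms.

R1: violet, grey → 78; red ×10^2 → 7800 Ω.
R2: grey, black, yellow → 804; yellow ×10^4 → 8040000 Ω.
Series: 7800 + 8040000 = 8047800 Ω.

8047800 Ω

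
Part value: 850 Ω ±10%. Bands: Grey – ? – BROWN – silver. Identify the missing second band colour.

850 Ω = 85 × 10^1.
The second band gives digit 5 of the significand, and 5 is green.

green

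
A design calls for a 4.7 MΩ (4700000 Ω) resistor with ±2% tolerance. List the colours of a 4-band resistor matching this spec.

4700000 Ω = 47 × 10^5.
4 → yellow
7 → violet
Multiplier 10^5 → green.
±2% tolerance → red.

yellow, violet, green, red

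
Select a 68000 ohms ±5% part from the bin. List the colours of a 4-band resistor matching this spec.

68000 Ω = 68 × 10^3.
6 → blue
8 → grey
Multiplier 10^3 → orange.
±5% tolerance → gold.

blue, grey, orange, gold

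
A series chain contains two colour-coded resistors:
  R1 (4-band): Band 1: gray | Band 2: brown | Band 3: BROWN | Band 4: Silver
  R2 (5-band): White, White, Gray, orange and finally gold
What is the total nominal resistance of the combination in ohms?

998810 Ω

R1: grey, brown → 81; brown ×10 → 810 Ω.
R2: white, white, grey → 998; orange ×10^3 → 998000 Ω.
Series: 810 + 998000 = 998810 Ω.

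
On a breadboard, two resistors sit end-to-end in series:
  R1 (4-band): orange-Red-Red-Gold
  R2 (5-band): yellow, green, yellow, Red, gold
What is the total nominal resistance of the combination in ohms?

48600 Ω

R1: orange, red → 32; red ×10^2 → 3200 Ω.
R2: yellow, green, yellow → 454; red ×10^2 → 45400 Ω.
Series: 3200 + 45400 = 48600 Ω.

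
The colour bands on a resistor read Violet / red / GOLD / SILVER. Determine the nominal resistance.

7.2 Ω

Violet → 7 (first significant figure)
Red → 2 (second significant figure)
Gold → ×0.1 multiplier
72 × 0.1 = 7.2 Ω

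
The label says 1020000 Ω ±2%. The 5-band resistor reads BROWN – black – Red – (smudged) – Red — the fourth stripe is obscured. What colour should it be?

yellow

1020000 Ω = 102 × 10^4.
The fourth band is the multiplier, 10^4, which is yellow.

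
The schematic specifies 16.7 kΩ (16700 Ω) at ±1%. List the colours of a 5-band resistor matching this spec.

brown, blue, violet, red, brown

16700 Ω = 167 × 10^2.
1 → brown
6 → blue
7 → violet
Multiplier 10^2 → red.
±1% tolerance → brown.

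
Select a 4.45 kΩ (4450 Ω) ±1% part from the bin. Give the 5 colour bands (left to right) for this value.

yellow, yellow, green, brown, brown

4450 Ω = 445 × 10^1.
4 → yellow
4 → yellow
5 → green
Multiplier 10^1 → brown.
±1% tolerance → brown.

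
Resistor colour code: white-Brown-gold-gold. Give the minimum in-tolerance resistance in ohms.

8.645 Ω

White → 9 (first significant figure)
Brown → 1 (second significant figure)
Gold → ×0.1 multiplier
Gold → ±5% tolerance
91 × 0.1 = 9.1 Ω
Minimum = 9.1 × (1 − 5/100) = 8.645 Ω.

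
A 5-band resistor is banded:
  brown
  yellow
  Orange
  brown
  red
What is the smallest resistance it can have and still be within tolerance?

1401.4 Ω

Brown → 1 (first significant figure)
Yellow → 4 (second significant figure)
Orange → 3 (third significant figure)
Brown → ×10 multiplier
Red → ±2% tolerance
143 × 10 = 1430 Ω
Smallest = 1430 × (1 − 2/100) = 1401.4 Ω.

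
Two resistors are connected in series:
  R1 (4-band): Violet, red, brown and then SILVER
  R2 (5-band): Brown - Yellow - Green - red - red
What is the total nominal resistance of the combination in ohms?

15220 Ω

R1: violet, red → 72; brown ×10 → 720 Ω.
R2: brown, yellow, green → 145; red ×10^2 → 14500 Ω.
Series: 720 + 14500 = 15220 Ω.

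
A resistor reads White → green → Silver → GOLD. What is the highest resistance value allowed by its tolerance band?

0.9975 Ω

White → 9 (first significant figure)
Green → 5 (second significant figure)
Silver → ×0.01 multiplier
Gold → ±5% tolerance
95 × 0.01 = 0.95 Ω
Highest = 0.95 × (1 + 5/100) = 0.9975 Ω.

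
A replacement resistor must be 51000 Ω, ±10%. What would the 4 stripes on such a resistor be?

green, brown, orange, silver

51000 Ω = 51 × 10^3.
5 → green
1 → brown
Multiplier 10^3 → orange.
±10% tolerance → silver.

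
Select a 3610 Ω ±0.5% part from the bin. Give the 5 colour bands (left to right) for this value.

3610 Ω = 361 × 10^1.
3 → orange
6 → blue
1 → brown
Multiplier 10^1 → brown.
±0.5% tolerance → green.

orange, blue, brown, brown, green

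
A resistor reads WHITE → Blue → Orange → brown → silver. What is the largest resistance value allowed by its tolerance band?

10593 Ω

White → 9 (first significant figure)
Blue → 6 (second significant figure)
Orange → 3 (third significant figure)
Brown → ×10 multiplier
Silver → ±10% tolerance
963 × 10 = 9630 Ω
Largest = 9630 × (1 + 10/100) = 10593 Ω.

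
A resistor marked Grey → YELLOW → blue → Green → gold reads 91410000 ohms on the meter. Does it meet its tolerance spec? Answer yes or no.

Grey → 8 (first significant figure)
Yellow → 4 (second significant figure)
Blue → 6 (third significant figure)
Green → ×10^5 multiplier
Gold → ±5% tolerance
846 × 100000 = 84600000 Ω
Allowed range: 80370000 Ω to 88830000 Ω.
91410000 ohms lies outside that range.

no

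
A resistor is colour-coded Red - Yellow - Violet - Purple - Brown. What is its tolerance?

The last band, brown, is the tolerance band.
Brown corresponds to ±1%.

±1%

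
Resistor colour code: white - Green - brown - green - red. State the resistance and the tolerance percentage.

95100000 Ω ±2%

White → 9 (first significant figure)
Green → 5 (second significant figure)
Brown → 1 (third significant figure)
Green → ×10^5 multiplier
Red → ±2% tolerance
951 × 100000 = 95100000 Ω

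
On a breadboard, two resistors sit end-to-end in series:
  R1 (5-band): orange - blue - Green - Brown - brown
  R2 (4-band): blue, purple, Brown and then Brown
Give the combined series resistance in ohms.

R1: orange, blue, green → 365; brown ×10 → 3650 Ω.
R2: blue, violet → 67; brown ×10 → 670 Ω.
Series: 3650 + 670 = 4320 Ω.

4320 Ω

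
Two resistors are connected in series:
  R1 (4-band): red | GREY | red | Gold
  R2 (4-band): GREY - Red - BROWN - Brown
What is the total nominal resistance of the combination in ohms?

3620 Ω

R1: red, grey → 28; red ×10^2 → 2800 Ω.
R2: grey, red → 82; brown ×10 → 820 Ω.
Series: 2800 + 820 = 3620 Ω.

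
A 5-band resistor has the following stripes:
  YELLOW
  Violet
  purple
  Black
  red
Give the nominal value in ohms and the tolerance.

Yellow → 4 (first significant figure)
Violet → 7 (second significant figure)
Violet → 7 (third significant figure)
Black → ×1 multiplier
Red → ±2% tolerance
477 × 1 = 477 Ω

477 Ω ±2%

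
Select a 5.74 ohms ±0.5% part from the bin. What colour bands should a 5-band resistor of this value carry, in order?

green, violet, yellow, silver, green

5.74 Ω = 574 × 10^-2.
5 → green
7 → violet
4 → yellow
Multiplier 10^-2 → silver.
±0.5% tolerance → green.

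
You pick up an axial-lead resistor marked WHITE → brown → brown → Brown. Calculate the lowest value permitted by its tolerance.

White → 9 (first significant figure)
Brown → 1 (second significant figure)
Brown → ×10 multiplier
Brown → ±1% tolerance
91 × 10 = 910 Ω
Lowest = 910 × (1 − 1/100) = 900.9 Ω.

900.9 Ω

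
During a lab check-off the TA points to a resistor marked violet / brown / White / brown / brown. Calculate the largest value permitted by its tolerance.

7261.9 Ω

Violet → 7 (first significant figure)
Brown → 1 (second significant figure)
White → 9 (third significant figure)
Brown → ×10 multiplier
Brown → ±1% tolerance
719 × 10 = 7190 Ω
Largest = 7190 × (1 + 1/100) = 7261.9 Ω.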